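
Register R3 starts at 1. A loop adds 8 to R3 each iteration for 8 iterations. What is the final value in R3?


Starting value: R3 = 1
  Iter 1: R3 = 1 + 8 = 9
  Iter 2: R3 = 9 + 8 = 17
  Iter 3: R3 = 17 + 8 = 25
  Iter 4: R3 = 25 + 8 = 33
  Iter 5: R3 = 33 + 8 = 41
  Iter 6: R3 = 41 + 8 = 49
  Iter 7: R3 = 49 + 8 = 57
  Iter 8: R3 = 57 + 8 = 65
Final: R3 = 65

65


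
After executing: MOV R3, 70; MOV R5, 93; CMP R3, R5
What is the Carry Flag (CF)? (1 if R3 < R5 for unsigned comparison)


Register state trace:
  MOV R3, 70  → R3 = 70
  MOV R5, 93  → R5 = 93
  CMP R3, R5  → unsigned 70 - 93: borrow occurs
  70 < 93, so CF = 1
CF = 1

1


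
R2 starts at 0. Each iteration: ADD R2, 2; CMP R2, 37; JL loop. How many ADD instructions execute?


Loop trace (R2 starts at 0, target 37, step 2):
  ADD #1: R2 = 0 + 2 = 2  → 2 < 37, loop
  ADD #2: R2 = 2 + 2 = 4  → 4 < 37, loop
  ADD #3: R2 = 4 + 2 = 6  → 6 < 37, loop
  ADD #4: R2 = 6 + 2 = 8  → 8 < 37, loop
  ADD #5: R2 = 8 + 2 = 10  → 10 < 37, loop
  ADD #6: R2 = 10 + 2 = 12  → 12 < 37, loop
  ADD #7: R2 = 12 + 2 = 14  → 14 < 37, loop
  ADD #8: R2 = 14 + 2 = 16  → 16 < 37, loop
  ADD #9: R2 = 16 + 2 = 18  → 18 < 37, loop
  ADD #10: R2 = 18 + 2 = 20  → 20 < 37, loop
  ADD #11: R2 = 20 + 2 = 22  → 22 < 37, loop
  ADD #12: R2 = 22 + 2 = 24  → 24 < 37, loop
  ADD #13: R2 = 24 + 2 = 26  → 26 < 37, loop
  ADD #14: R2 = 26 + 2 = 28  → 28 < 37, loop
  ADD #15: R2 = 28 + 2 = 30  → 30 < 37, loop
  ADD #16: R2 = 30 + 2 = 32  → 32 < 37, loop
  ADD #17: R2 = 32 + 2 = 34  → 34 < 37, loop
  ADD #18: R2 = 34 + 2 = 36  → 36 < 37, loop
  ADD #19: R2 = 36 + 2 = 38  → 38 >= 37, exit
Total ADD instructions: 19

19


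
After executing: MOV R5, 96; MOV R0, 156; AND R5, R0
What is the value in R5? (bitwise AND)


Register state trace:
  MOV R5, 96  → R5 = 96 (0b01100000)
  MOV R0, 156  → R0 = 156 (0b10011100)
  AND R5, R0  → R5 = 96 AND 156 = 0 (0b00000000)
Final: R5 = 0

0


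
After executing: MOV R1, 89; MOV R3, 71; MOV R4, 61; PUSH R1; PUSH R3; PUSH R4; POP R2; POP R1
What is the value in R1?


Stack trace (top is rightmost):
  MOV R1, 89  → R1 = 89
  MOV R3, 71  → R3 = 71
  MOV R4, 61  → R4 = 61
  PUSH R1  → stack: [89]
  PUSH R3  → stack: [89, 71]
  PUSH R4  → stack: [89, 71, 61]
  POP R2  → R2 = 61, stack: [89, 71]
  POP R1  → R1 = 71, stack: [89]
Final: R1 = 71

71


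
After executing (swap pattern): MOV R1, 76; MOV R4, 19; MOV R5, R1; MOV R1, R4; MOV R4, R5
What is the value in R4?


Register state trace (swap pattern):
  MOV R1, 76  → R1 = 76
  MOV R4, 19  → R4 = 19
  MOV R5, R1  → R5 = 76  (save R1)
  MOV R1, R4  → R1 = 19  (R1 gets R4's value)
  MOV R4, R5  → R4 = 76  (R4 gets saved value)
Final: R4 = 76

76


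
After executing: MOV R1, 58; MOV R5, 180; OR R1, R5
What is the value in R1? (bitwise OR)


Register state trace:
  MOV R1, 58  → R1 = 58 (0b00111010)
  MOV R5, 180  → R5 = 180 (0b10110100)
  OR R1, R5   → R1 = 58 OR 180 = 190 (0b10111110)
Final: R1 = 190

190


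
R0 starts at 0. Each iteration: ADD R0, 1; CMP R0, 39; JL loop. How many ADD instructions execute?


Loop trace (R0 starts at 0, target 39, step 1):
  ADD #1: R0 = 0 + 1 = 1  → 1 < 39, loop
  ADD #2: R0 = 1 + 1 = 2  → 2 < 39, loop
  ADD #3: R0 = 2 + 1 = 3  → 3 < 39, loop
  ADD #4: R0 = 3 + 1 = 4  → 4 < 39, loop
  ADD #5: R0 = 4 + 1 = 5  → 5 < 39, loop
  ADD #6: R0 = 5 + 1 = 6  → 6 < 39, loop
  ADD #7: R0 = 6 + 1 = 7  → 7 < 39, loop
  ADD #8: R0 = 7 + 1 = 8  → 8 < 39, loop
  ADD #9: R0 = 8 + 1 = 9  → 9 < 39, loop
  ADD #10: R0 = 9 + 1 = 10  → 10 < 39, loop
  ADD #11: R0 = 10 + 1 = 11  → 11 < 39, loop
  ADD #12: R0 = 11 + 1 = 12  → 12 < 39, loop
  ADD #13: R0 = 12 + 1 = 13  → 13 < 39, loop
  ADD #14: R0 = 13 + 1 = 14  → 14 < 39, loop
  ADD #15: R0 = 14 + 1 = 15  → 15 < 39, loop
  ADD #16: R0 = 15 + 1 = 16  → 16 < 39, loop
  ADD #17: R0 = 16 + 1 = 17  → 17 < 39, loop
  ADD #18: R0 = 17 + 1 = 18  → 18 < 39, loop
  ADD #19: R0 = 18 + 1 = 19  → 19 < 39, loop
  ADD #20: R0 = 19 + 1 = 20  → 20 < 39, loop
  ADD #21: R0 = 20 + 1 = 21  → 21 < 39, loop
  ADD #22: R0 = 21 + 1 = 22  → 22 < 39, loop
  ADD #23: R0 = 22 + 1 = 23  → 23 < 39, loop
  ADD #24: R0 = 23 + 1 = 24  → 24 < 39, loop
  ADD #25: R0 = 24 + 1 = 25  → 25 < 39, loop
  ADD #26: R0 = 25 + 1 = 26  → 26 < 39, loop
  ADD #27: R0 = 26 + 1 = 27  → 27 < 39, loop
  ADD #28: R0 = 27 + 1 = 28  → 28 < 39, loop
  ADD #29: R0 = 28 + 1 = 29  → 29 < 39, loop
  ADD #30: R0 = 29 + 1 = 30  → 30 < 39, loop
  ADD #31: R0 = 30 + 1 = 31  → 31 < 39, loop
  ADD #32: R0 = 31 + 1 = 32  → 32 < 39, loop
  ADD #33: R0 = 32 + 1 = 33  → 33 < 39, loop
  ADD #34: R0 = 33 + 1 = 34  → 34 < 39, loop
  ADD #35: R0 = 34 + 1 = 35  → 35 < 39, loop
  ADD #36: R0 = 35 + 1 = 36  → 36 < 39, loop
  ADD #37: R0 = 36 + 1 = 37  → 37 < 39, loop
  ADD #38: R0 = 37 + 1 = 38  → 38 < 39, loop
  ADD #39: R0 = 38 + 1 = 39  → 39 >= 39, exit
Total ADD instructions: 39

39


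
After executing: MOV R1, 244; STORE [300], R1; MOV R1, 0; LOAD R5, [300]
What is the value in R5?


Register and memory trace:
  MOV R1, 244  → R1 = 244
  STORE [300], R1  → mem[300] = 244
  MOV R1, 0  → R1 = 0
  LOAD R5, [300]  → R5 = mem[300] = 244
Final: R5 = 244

244


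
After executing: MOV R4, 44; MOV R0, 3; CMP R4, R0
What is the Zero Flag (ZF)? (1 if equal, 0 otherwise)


Register state trace:
  MOV R4, 44  → R4 = 44
  MOV R0, 3  → R0 = 3
  CMP R4, R0  → computes 44 - 3 = 41
  Result is nonzero, so values are not equal
ZF = 0

0


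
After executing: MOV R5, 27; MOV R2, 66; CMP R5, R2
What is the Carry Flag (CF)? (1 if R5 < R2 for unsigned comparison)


Register state trace:
  MOV R5, 27  → R5 = 27
  MOV R2, 66  → R2 = 66
  CMP R5, R2  → unsigned 27 - 66: borrow occurs
  27 < 66, so CF = 1
CF = 1

1


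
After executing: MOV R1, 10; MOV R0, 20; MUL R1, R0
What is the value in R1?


Register state trace:
  MOV R1, 10  → R1 = 10
  MOV R0, 20  → R0 = 20
  MUL R1, R0  → R1 = 10 * 20 = 200
Final: R1 = 200

200


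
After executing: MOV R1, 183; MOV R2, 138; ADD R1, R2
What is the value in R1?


Register state trace:
  MOV R1, 183  → R1 = 183
  MOV R2, 138  → R2 = 138
  ADD R1, R2  → R1 = 183 + 138 = 321
Final: R1 = 321

321


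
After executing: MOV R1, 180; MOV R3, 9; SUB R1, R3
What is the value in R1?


Register state trace:
  MOV R1, 180  → R1 = 180
  MOV R3, 9  → R3 = 9
  SUB R1, R3  → R1 = 180 - 9 = 171
Final: R1 = 171

171


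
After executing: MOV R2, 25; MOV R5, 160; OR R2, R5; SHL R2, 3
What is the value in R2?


Register state trace:
  MOV R2, 25  → R2 = 25 (0b00011001)
  MOV R5, 160  → R5 = 160 (0b10100000)
  OR R2, R5  → R2 = 25 OR 160 = 185 (0b10111001)
  SHL R2, 3  → R2 = 185 << 3 = 1480
Final: R2 = 1480

1480


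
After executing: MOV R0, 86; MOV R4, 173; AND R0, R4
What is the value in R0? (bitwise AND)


Register state trace:
  MOV R0, 86  → R0 = 86 (0b01010110)
  MOV R4, 173  → R4 = 173 (0b10101101)
  AND R0, R4  → R0 = 86 AND 173 = 4 (0b00000100)
Final: R0 = 4

4


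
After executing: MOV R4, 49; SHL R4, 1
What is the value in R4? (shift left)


Register state trace:
  MOV R4, 49  → R4 = 49
  SHL R4, 1  → R4 = 49 << 1 = 49 * 2^1 = 98
Final: R4 = 98

98


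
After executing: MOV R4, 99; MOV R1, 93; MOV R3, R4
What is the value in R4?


Register state trace:
  MOV R4, 99  → R4 = 99
  MOV R1, 93  → R1 = 93
  MOV R3, R4  → R3 = 99
Final: R4 = 99

99


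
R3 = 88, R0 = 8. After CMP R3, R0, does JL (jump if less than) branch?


Trace:
  R3 = 88, R0 = 8
  CMP R3, R0  → compares 88 vs 8
  JL checks: is 88 less than 8?
  88 > 8, so condition is false
Branch taken: No

No


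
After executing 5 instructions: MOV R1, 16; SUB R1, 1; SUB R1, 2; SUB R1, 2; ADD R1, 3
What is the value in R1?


Register state trace:
  MOV R1, 16  → R1 = 16
  SUB R1, 1  → R1 = 16 - 1 = 15
  SUB R1, 2  → R1 = 15 - 2 = 13
  SUB R1, 2  → R1 = 13 - 2 = 11
  ADD R1, 3  → R1 = 11 + 3 = 14
Final: R1 = 14

14


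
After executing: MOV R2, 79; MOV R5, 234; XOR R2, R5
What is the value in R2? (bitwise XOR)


Register state trace:
  MOV R2, 79  → R2 = 79 (0b01001111)
  MOV R5, 234  → R5 = 234 (0b11101010)
  XOR R2, R5  → R2 = 79 XOR 234 = 165 (0b10100101)
Final: R2 = 165

165


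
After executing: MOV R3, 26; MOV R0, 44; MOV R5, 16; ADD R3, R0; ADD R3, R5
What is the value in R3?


Register state trace:
  MOV R3, 26  → R3 = 26
  MOV R0, 44  → R0 = 44
  MOV R5, 16  → R5 = 16
  ADD R3, R0  → R3 = 26 + 44 = 70
  ADD R3, R5  → R3 = 70 + 16 = 86
Final: R3 = 86

86


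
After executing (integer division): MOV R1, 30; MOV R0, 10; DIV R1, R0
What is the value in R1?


Register state trace:
  MOV R1, 30  → R1 = 30
  MOV R0, 10  → R0 = 10
  DIV R1, R0  → R1 = 30 // 10 = 3
Final: R1 = 3

3


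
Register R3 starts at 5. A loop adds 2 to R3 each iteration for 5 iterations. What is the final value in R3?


Starting value: R3 = 5
  Iter 1: R3 = 5 + 2 = 7
  Iter 2: R3 = 7 + 2 = 9
  Iter 3: R3 = 9 + 2 = 11
  Iter 4: R3 = 11 + 2 = 13
  Iter 5: R3 = 13 + 2 = 15
Final: R3 = 15

15


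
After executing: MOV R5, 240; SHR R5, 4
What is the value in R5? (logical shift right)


Register state trace:
  MOV R5, 240  → R5 = 240
  SHR R5, 4  → R5 = 240 >> 4 = 240 // 2^4 = 15
Final: R5 = 15

15


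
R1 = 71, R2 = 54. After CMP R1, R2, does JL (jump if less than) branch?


Trace:
  R1 = 71, R2 = 54
  CMP R1, R2  → compares 71 vs 54
  JL checks: is 71 less than 54?
  71 > 54, so condition is false
Branch taken: No

No


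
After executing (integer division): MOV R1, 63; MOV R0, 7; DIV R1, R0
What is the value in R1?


Register state trace:
  MOV R1, 63  → R1 = 63
  MOV R0, 7  → R0 = 7
  DIV R1, R0  → R1 = 63 // 7 = 9
Final: R1 = 9

9


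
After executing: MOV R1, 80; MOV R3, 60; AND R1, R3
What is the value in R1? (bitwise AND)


Register state trace:
  MOV R1, 80  → R1 = 80 (0b01010000)
  MOV R3, 60  → R3 = 60 (0b00111100)
  AND R1, R3  → R1 = 80 AND 60 = 16 (0b00010000)
Final: R1 = 16

16


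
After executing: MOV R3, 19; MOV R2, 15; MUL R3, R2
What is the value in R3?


Register state trace:
  MOV R3, 19  → R3 = 19
  MOV R2, 15  → R2 = 15
  MUL R3, R2  → R3 = 19 * 15 = 285
Final: R3 = 285

285


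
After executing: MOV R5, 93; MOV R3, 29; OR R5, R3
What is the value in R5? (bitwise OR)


Register state trace:
  MOV R5, 93  → R5 = 93 (0b01011101)
  MOV R3, 29  → R3 = 29 (0b00011101)
  OR R5, R3   → R5 = 93 OR 29 = 93 (0b01011101)
Final: R5 = 93

93


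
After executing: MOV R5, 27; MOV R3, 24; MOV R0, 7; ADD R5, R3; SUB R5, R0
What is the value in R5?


Register state trace:
  MOV R5, 27  → R5 = 27
  MOV R3, 24  → R3 = 24
  MOV R0, 7  → R0 = 7
  ADD R5, R3  → R5 = 27 + 24 = 51
  SUB R5, R0  → R5 = 51 - 7 = 44
Final: R5 = 44

44


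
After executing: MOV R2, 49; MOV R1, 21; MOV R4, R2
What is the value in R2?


Register state trace:
  MOV R2, 49  → R2 = 49
  MOV R1, 21  → R1 = 21
  MOV R4, R2  → R4 = 49
Final: R2 = 49

49


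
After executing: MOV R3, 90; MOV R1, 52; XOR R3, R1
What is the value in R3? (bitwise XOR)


Register state trace:
  MOV R3, 90  → R3 = 90 (0b01011010)
  MOV R1, 52  → R1 = 52 (0b00110100)
  XOR R3, R1  → R3 = 90 XOR 52 = 110 (0b01101110)
Final: R3 = 110

110


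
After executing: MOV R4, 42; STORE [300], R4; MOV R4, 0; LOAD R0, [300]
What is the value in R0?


Register and memory trace:
  MOV R4, 42  → R4 = 42
  STORE [300], R4  → mem[300] = 42
  MOV R4, 0  → R4 = 0
  LOAD R0, [300]  → R0 = mem[300] = 42
Final: R0 = 42

42


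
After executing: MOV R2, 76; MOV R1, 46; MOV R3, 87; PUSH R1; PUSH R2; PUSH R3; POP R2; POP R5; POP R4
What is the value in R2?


Stack trace (top is rightmost):
  MOV R2, 76  → R2 = 76
  MOV R1, 46  → R1 = 46
  MOV R3, 87  → R3 = 87
  PUSH R1  → stack: [46]
  PUSH R2  → stack: [46, 76]
  PUSH R3  → stack: [46, 76, 87]
  POP R2  → R2 = 87, stack: [46, 76]
  POP R5  → R5 = 76, stack: [46]
  POP R4  → R4 = 46, stack: []
Final: R2 = 87

87


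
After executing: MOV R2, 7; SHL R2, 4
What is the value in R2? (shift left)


Register state trace:
  MOV R2, 7  → R2 = 7
  SHL R2, 4  → R2 = 7 << 4 = 7 * 2^4 = 112
Final: R2 = 112

112


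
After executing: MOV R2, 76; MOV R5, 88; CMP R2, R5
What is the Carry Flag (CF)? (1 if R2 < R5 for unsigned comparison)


Register state trace:
  MOV R2, 76  → R2 = 76
  MOV R5, 88  → R5 = 88
  CMP R2, R5  → unsigned 76 - 88: borrow occurs
  76 < 88, so CF = 1
CF = 1

1


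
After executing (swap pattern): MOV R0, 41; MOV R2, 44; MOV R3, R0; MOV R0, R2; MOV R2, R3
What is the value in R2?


Register state trace (swap pattern):
  MOV R0, 41  → R0 = 41
  MOV R2, 44  → R2 = 44
  MOV R3, R0  → R3 = 41  (save R0)
  MOV R0, R2  → R0 = 44  (R0 gets R2's value)
  MOV R2, R3  → R2 = 41  (R2 gets saved value)
Final: R2 = 41

41


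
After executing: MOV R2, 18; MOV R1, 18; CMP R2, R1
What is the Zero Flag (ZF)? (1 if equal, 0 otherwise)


Register state trace:
  MOV R2, 18  → R2 = 18
  MOV R1, 18  → R1 = 18
  CMP R2, R1  → computes 18 - 18 = 0
  Result is zero, so values are equal
ZF = 1

1


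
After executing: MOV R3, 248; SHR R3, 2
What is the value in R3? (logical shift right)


Register state trace:
  MOV R3, 248  → R3 = 248
  SHR R3, 2  → R3 = 248 >> 2 = 248 // 2^2 = 62
Final: R3 = 62

62


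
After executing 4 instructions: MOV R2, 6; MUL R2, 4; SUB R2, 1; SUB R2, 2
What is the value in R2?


Register state trace:
  MOV R2, 6  → R2 = 6
  MUL R2, 4  → R2 = 6 * 4 = 24
  SUB R2, 1  → R2 = 24 - 1 = 23
  SUB R2, 2  → R2 = 23 - 2 = 21
Final: R2 = 21

21


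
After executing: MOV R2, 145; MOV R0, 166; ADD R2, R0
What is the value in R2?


Register state trace:
  MOV R2, 145  → R2 = 145
  MOV R0, 166  → R0 = 166
  ADD R2, R0  → R2 = 145 + 166 = 311
Final: R2 = 311

311


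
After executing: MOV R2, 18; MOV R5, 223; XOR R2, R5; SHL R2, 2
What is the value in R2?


Register state trace:
  MOV R2, 18  → R2 = 18 (0b00010010)
  MOV R5, 223  → R5 = 223 (0b11011111)
  XOR R2, R5  → R2 = 18 XOR 223 = 205 (0b11001101)
  SHL R2, 2  → R2 = 205 << 2 = 820
Final: R2 = 820

820


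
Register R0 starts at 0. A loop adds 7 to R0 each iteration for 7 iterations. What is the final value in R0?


Starting value: R0 = 0
  Iter 1: R0 = 0 + 7 = 7
  Iter 2: R0 = 7 + 7 = 14
  Iter 3: R0 = 14 + 7 = 21
  Iter 4: R0 = 21 + 7 = 28
  Iter 5: R0 = 28 + 7 = 35
  Iter 6: R0 = 35 + 7 = 42
  Iter 7: R0 = 42 + 7 = 49
Final: R0 = 49

49


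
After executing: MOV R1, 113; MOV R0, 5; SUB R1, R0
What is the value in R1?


Register state trace:
  MOV R1, 113  → R1 = 113
  MOV R0, 5  → R0 = 5
  SUB R1, R0  → R1 = 113 - 5 = 108
Final: R1 = 108

108


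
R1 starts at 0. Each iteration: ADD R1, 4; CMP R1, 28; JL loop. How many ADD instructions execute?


Loop trace (R1 starts at 0, target 28, step 4):
  ADD #1: R1 = 0 + 4 = 4  → 4 < 28, loop
  ADD #2: R1 = 4 + 4 = 8  → 8 < 28, loop
  ADD #3: R1 = 8 + 4 = 12  → 12 < 28, loop
  ADD #4: R1 = 12 + 4 = 16  → 16 < 28, loop
  ADD #5: R1 = 16 + 4 = 20  → 20 < 28, loop
  ADD #6: R1 = 20 + 4 = 24  → 24 < 28, loop
  ADD #7: R1 = 24 + 4 = 28  → 28 >= 28, exit
Total ADD instructions: 7

7


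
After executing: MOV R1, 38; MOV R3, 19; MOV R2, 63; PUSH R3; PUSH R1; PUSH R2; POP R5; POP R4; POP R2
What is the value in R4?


Stack trace (top is rightmost):
  MOV R1, 38  → R1 = 38
  MOV R3, 19  → R3 = 19
  MOV R2, 63  → R2 = 63
  PUSH R3  → stack: [19]
  PUSH R1  → stack: [19, 38]
  PUSH R2  → stack: [19, 38, 63]
  POP R5  → R5 = 63, stack: [19, 38]
  POP R4  → R4 = 38, stack: [19]
  POP R2  → R2 = 19, stack: []
Final: R4 = 38

38


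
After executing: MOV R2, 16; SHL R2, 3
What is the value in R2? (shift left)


Register state trace:
  MOV R2, 16  → R2 = 16
  SHL R2, 3  → R2 = 16 << 3 = 16 * 2^3 = 128
Final: R2 = 128

128


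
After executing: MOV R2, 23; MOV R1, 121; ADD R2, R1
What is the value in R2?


Register state trace:
  MOV R2, 23  → R2 = 23
  MOV R1, 121  → R1 = 121
  ADD R2, R1  → R2 = 23 + 121 = 144
Final: R2 = 144

144


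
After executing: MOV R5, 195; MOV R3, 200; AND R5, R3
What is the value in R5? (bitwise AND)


Register state trace:
  MOV R5, 195  → R5 = 195 (0b11000011)
  MOV R3, 200  → R3 = 200 (0b11001000)
  AND R5, R3  → R5 = 195 AND 200 = 192 (0b11000000)
Final: R5 = 192

192


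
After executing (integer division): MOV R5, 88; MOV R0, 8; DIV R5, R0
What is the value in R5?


Register state trace:
  MOV R5, 88  → R5 = 88
  MOV R0, 8  → R0 = 8
  DIV R5, R0  → R5 = 88 // 8 = 11
Final: R5 = 11

11


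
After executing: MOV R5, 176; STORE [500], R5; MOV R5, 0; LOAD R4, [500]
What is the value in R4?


Register and memory trace:
  MOV R5, 176  → R5 = 176
  STORE [500], R5  → mem[500] = 176
  MOV R5, 0  → R5 = 0
  LOAD R4, [500]  → R4 = mem[500] = 176
Final: R4 = 176

176


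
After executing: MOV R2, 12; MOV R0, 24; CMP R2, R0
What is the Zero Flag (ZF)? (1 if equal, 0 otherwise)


Register state trace:
  MOV R2, 12  → R2 = 12
  MOV R0, 24  → R0 = 24
  CMP R2, R0  → computes 12 - 24 = -12
  Result is nonzero, so values are not equal
ZF = 0

0


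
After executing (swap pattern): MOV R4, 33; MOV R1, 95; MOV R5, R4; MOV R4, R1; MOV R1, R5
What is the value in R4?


Register state trace (swap pattern):
  MOV R4, 33  → R4 = 33
  MOV R1, 95  → R1 = 95
  MOV R5, R4  → R5 = 33  (save R4)
  MOV R4, R1  → R4 = 95  (R4 gets R1's value)
  MOV R1, R5  → R1 = 33  (R1 gets saved value)
Final: R4 = 95

95


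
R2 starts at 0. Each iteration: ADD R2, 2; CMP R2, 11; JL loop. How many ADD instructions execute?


Loop trace (R2 starts at 0, target 11, step 2):
  ADD #1: R2 = 0 + 2 = 2  → 2 < 11, loop
  ADD #2: R2 = 2 + 2 = 4  → 4 < 11, loop
  ADD #3: R2 = 4 + 2 = 6  → 6 < 11, loop
  ADD #4: R2 = 6 + 2 = 8  → 8 < 11, loop
  ADD #5: R2 = 8 + 2 = 10  → 10 < 11, loop
  ADD #6: R2 = 10 + 2 = 12  → 12 >= 11, exit
Total ADD instructions: 6

6


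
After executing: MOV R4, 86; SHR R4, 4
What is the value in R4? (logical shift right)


Register state trace:
  MOV R4, 86  → R4 = 86
  SHR R4, 4  → R4 = 86 >> 4 = 86 // 2^4 = 5
Final: R4 = 5

5


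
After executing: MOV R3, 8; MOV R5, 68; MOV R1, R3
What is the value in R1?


Register state trace:
  MOV R3, 8  → R3 = 8
  MOV R5, 68  → R5 = 68
  MOV R1, R3  → R1 = 8
Final: R1 = 8

8


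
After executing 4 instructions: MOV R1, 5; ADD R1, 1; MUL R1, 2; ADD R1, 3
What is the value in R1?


Register state trace:
  MOV R1, 5  → R1 = 5
  ADD R1, 1  → R1 = 5 + 1 = 6
  MUL R1, 2  → R1 = 6 * 2 = 12
  ADD R1, 3  → R1 = 12 + 3 = 15
Final: R1 = 15

15


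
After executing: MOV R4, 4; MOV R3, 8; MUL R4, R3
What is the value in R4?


Register state trace:
  MOV R4, 4  → R4 = 4
  MOV R3, 8  → R3 = 8
  MUL R4, R3  → R4 = 4 * 8 = 32
Final: R4 = 32

32


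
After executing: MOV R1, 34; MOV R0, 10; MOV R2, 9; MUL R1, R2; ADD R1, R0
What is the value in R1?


Register state trace:
  MOV R1, 34  → R1 = 34
  MOV R0, 10  → R0 = 10
  MOV R2, 9  → R2 = 9
  MUL R1, R2  → R1 = 34 * 9 = 306
  ADD R1, R0  → R1 = 306 + 10 = 316
Final: R1 = 316

316


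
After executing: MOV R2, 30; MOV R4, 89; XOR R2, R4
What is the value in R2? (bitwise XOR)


Register state trace:
  MOV R2, 30  → R2 = 30 (0b00011110)
  MOV R4, 89  → R4 = 89 (0b01011001)
  XOR R2, R4  → R2 = 30 XOR 89 = 71 (0b01000111)
Final: R2 = 71

71


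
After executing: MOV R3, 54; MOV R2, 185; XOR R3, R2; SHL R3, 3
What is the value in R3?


Register state trace:
  MOV R3, 54  → R3 = 54 (0b00110110)
  MOV R2, 185  → R2 = 185 (0b10111001)
  XOR R3, R2  → R3 = 54 XOR 185 = 143 (0b10001111)
  SHL R3, 3  → R3 = 143 << 3 = 1144
Final: R3 = 1144

1144


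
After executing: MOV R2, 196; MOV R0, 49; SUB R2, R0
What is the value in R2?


Register state trace:
  MOV R2, 196  → R2 = 196
  MOV R0, 49  → R0 = 49
  SUB R2, R0  → R2 = 196 - 49 = 147
Final: R2 = 147

147


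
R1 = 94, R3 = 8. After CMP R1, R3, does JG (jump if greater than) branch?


Trace:
  R1 = 94, R3 = 8
  CMP R1, R3  → compares 94 vs 8
  JG checks: is 94 greater than 8?
  94 > 8, so condition is true
Branch taken: Yes

Yes


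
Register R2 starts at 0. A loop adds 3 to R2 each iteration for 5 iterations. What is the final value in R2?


Starting value: R2 = 0
  Iter 1: R2 = 0 + 3 = 3
  Iter 2: R2 = 3 + 3 = 6
  Iter 3: R2 = 6 + 3 = 9
  Iter 4: R2 = 9 + 3 = 12
  Iter 5: R2 = 12 + 3 = 15
Final: R2 = 15

15


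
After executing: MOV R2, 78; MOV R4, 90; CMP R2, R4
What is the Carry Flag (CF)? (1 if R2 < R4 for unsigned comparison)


Register state trace:
  MOV R2, 78  → R2 = 78
  MOV R4, 90  → R4 = 90
  CMP R2, R4  → unsigned 78 - 90: borrow occurs
  78 < 90, so CF = 1
CF = 1

1


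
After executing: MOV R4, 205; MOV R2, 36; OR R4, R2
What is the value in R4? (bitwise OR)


Register state trace:
  MOV R4, 205  → R4 = 205 (0b11001101)
  MOV R2, 36  → R2 = 36 (0b00100100)
  OR R4, R2   → R4 = 205 OR 36 = 237 (0b11101101)
Final: R4 = 237

237


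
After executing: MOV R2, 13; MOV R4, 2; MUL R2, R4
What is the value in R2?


Register state trace:
  MOV R2, 13  → R2 = 13
  MOV R4, 2  → R4 = 2
  MUL R2, R4  → R2 = 13 * 2 = 26
Final: R2 = 26

26


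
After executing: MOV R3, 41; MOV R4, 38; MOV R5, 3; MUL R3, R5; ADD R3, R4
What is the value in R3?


Register state trace:
  MOV R3, 41  → R3 = 41
  MOV R4, 38  → R4 = 38
  MOV R5, 3  → R5 = 3
  MUL R3, R5  → R3 = 41 * 3 = 123
  ADD R3, R4  → R3 = 123 + 38 = 161
Final: R3 = 161

161


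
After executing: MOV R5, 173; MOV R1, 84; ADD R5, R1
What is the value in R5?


Register state trace:
  MOV R5, 173  → R5 = 173
  MOV R1, 84  → R1 = 84
  ADD R5, R1  → R5 = 173 + 84 = 257
Final: R5 = 257

257


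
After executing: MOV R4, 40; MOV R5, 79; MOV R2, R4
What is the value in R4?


Register state trace:
  MOV R4, 40  → R4 = 40
  MOV R5, 79  → R5 = 79
  MOV R2, R4  → R2 = 40
Final: R4 = 40

40


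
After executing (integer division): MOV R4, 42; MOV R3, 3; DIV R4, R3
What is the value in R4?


Register state trace:
  MOV R4, 42  → R4 = 42
  MOV R3, 3  → R3 = 3
  DIV R4, R3  → R4 = 42 // 3 = 14
Final: R4 = 14

14


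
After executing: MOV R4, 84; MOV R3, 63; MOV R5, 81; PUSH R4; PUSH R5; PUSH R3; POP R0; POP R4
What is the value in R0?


Stack trace (top is rightmost):
  MOV R4, 84  → R4 = 84
  MOV R3, 63  → R3 = 63
  MOV R5, 81  → R5 = 81
  PUSH R4  → stack: [84]
  PUSH R5  → stack: [84, 81]
  PUSH R3  → stack: [84, 81, 63]
  POP R0  → R0 = 63, stack: [84, 81]
  POP R4  → R4 = 81, stack: [84]
Final: R0 = 63

63


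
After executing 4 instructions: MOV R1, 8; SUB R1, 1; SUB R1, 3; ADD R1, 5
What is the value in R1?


Register state trace:
  MOV R1, 8  → R1 = 8
  SUB R1, 1  → R1 = 8 - 1 = 7
  SUB R1, 3  → R1 = 7 - 3 = 4
  ADD R1, 5  → R1 = 4 + 5 = 9
Final: R1 = 9

9


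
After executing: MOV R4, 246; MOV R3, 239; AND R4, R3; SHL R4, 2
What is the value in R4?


Register state trace:
  MOV R4, 246  → R4 = 246 (0b11110110)
  MOV R3, 239  → R3 = 239 (0b11101111)
  AND R4, R3  → R4 = 246 AND 239 = 230 (0b11100110)
  SHL R4, 2  → R4 = 230 << 2 = 920
Final: R4 = 920

920


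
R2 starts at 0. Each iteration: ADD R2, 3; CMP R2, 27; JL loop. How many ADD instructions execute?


Loop trace (R2 starts at 0, target 27, step 3):
  ADD #1: R2 = 0 + 3 = 3  → 3 < 27, loop
  ADD #2: R2 = 3 + 3 = 6  → 6 < 27, loop
  ADD #3: R2 = 6 + 3 = 9  → 9 < 27, loop
  ADD #4: R2 = 9 + 3 = 12  → 12 < 27, loop
  ADD #5: R2 = 12 + 3 = 15  → 15 < 27, loop
  ADD #6: R2 = 15 + 3 = 18  → 18 < 27, loop
  ADD #7: R2 = 18 + 3 = 21  → 21 < 27, loop
  ADD #8: R2 = 21 + 3 = 24  → 24 < 27, loop
  ADD #9: R2 = 24 + 3 = 27  → 27 >= 27, exit
Total ADD instructions: 9

9


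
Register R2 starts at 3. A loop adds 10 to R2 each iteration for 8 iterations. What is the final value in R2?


Starting value: R2 = 3
  Iter 1: R2 = 3 + 10 = 13
  Iter 2: R2 = 13 + 10 = 23
  Iter 3: R2 = 23 + 10 = 33
  Iter 4: R2 = 33 + 10 = 43
  Iter 5: R2 = 43 + 10 = 53
  Iter 6: R2 = 53 + 10 = 63
  Iter 7: R2 = 63 + 10 = 73
  Iter 8: R2 = 73 + 10 = 83
Final: R2 = 83

83


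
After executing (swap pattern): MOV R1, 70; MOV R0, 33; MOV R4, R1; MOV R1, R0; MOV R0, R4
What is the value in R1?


Register state trace (swap pattern):
  MOV R1, 70  → R1 = 70
  MOV R0, 33  → R0 = 33
  MOV R4, R1  → R4 = 70  (save R1)
  MOV R1, R0  → R1 = 33  (R1 gets R0's value)
  MOV R0, R4  → R0 = 70  (R0 gets saved value)
Final: R1 = 33

33


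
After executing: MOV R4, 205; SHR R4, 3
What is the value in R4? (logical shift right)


Register state trace:
  MOV R4, 205  → R4 = 205
  SHR R4, 3  → R4 = 205 >> 3 = 205 // 2^3 = 25
Final: R4 = 25

25


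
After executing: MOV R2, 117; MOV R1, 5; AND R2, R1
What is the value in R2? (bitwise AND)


Register state trace:
  MOV R2, 117  → R2 = 117 (0b01110101)
  MOV R1, 5  → R1 = 5 (0b00000101)
  AND R2, R1  → R2 = 117 AND 5 = 5 (0b00000101)
Final: R2 = 5

5


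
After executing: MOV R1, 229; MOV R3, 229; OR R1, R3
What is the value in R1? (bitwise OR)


Register state trace:
  MOV R1, 229  → R1 = 229 (0b11100101)
  MOV R3, 229  → R3 = 229 (0b11100101)
  OR R1, R3   → R1 = 229 OR 229 = 229 (0b11100101)
Final: R1 = 229

229


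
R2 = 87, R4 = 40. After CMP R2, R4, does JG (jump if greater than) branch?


Trace:
  R2 = 87, R4 = 40
  CMP R2, R4  → compares 87 vs 40
  JG checks: is 87 greater than 40?
  87 > 40, so condition is true
Branch taken: Yes

Yes


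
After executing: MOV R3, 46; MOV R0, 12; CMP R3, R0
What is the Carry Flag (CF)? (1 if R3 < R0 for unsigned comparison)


Register state trace:
  MOV R3, 46  → R3 = 46
  MOV R0, 12  → R0 = 12
  CMP R3, R0  → unsigned 46 - 12: no borrow
  46 >= 12, so CF = 0
CF = 0

0


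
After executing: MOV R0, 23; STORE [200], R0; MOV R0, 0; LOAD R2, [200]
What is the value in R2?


Register and memory trace:
  MOV R0, 23  → R0 = 23
  STORE [200], R0  → mem[200] = 23
  MOV R0, 0  → R0 = 0
  LOAD R2, [200]  → R2 = mem[200] = 23
Final: R2 = 23

23


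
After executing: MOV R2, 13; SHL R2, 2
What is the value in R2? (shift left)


Register state trace:
  MOV R2, 13  → R2 = 13
  SHL R2, 2  → R2 = 13 << 2 = 13 * 2^2 = 52
Final: R2 = 52

52


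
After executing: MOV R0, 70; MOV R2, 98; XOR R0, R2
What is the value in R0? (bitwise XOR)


Register state trace:
  MOV R0, 70  → R0 = 70 (0b01000110)
  MOV R2, 98  → R2 = 98 (0b01100010)
  XOR R0, R2  → R0 = 70 XOR 98 = 36 (0b00100100)
Final: R0 = 36

36


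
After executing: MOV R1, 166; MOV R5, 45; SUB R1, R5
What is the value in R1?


Register state trace:
  MOV R1, 166  → R1 = 166
  MOV R5, 45  → R5 = 45
  SUB R1, R5  → R1 = 166 - 45 = 121
Final: R1 = 121

121


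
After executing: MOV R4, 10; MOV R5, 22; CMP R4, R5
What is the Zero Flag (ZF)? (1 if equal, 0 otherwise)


Register state trace:
  MOV R4, 10  → R4 = 10
  MOV R5, 22  → R5 = 22
  CMP R4, R5  → computes 10 - 22 = -12
  Result is nonzero, so values are not equal
ZF = 0

0


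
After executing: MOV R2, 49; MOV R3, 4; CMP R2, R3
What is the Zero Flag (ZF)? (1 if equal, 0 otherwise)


Register state trace:
  MOV R2, 49  → R2 = 49
  MOV R3, 4  → R3 = 4
  CMP R2, R3  → computes 49 - 4 = 45
  Result is nonzero, so values are not equal
ZF = 0

0


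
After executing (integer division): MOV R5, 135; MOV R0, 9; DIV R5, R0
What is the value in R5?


Register state trace:
  MOV R5, 135  → R5 = 135
  MOV R0, 9  → R0 = 9
  DIV R5, R0  → R5 = 135 // 9 = 15
Final: R5 = 15

15


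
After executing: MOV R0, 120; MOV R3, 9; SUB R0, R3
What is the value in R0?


Register state trace:
  MOV R0, 120  → R0 = 120
  MOV R3, 9  → R3 = 9
  SUB R0, R3  → R0 = 120 - 9 = 111
Final: R0 = 111

111


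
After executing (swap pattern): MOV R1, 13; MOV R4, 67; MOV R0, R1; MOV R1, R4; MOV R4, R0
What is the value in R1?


Register state trace (swap pattern):
  MOV R1, 13  → R1 = 13
  MOV R4, 67  → R4 = 67
  MOV R0, R1  → R0 = 13  (save R1)
  MOV R1, R4  → R1 = 67  (R1 gets R4's value)
  MOV R4, R0  → R4 = 13  (R4 gets saved value)
Final: R1 = 67

67


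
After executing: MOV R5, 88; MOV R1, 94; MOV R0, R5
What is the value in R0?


Register state trace:
  MOV R5, 88  → R5 = 88
  MOV R1, 94  → R1 = 94
  MOV R0, R5  → R0 = 88
Final: R0 = 88

88


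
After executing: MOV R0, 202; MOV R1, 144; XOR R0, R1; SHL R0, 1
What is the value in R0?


Register state trace:
  MOV R0, 202  → R0 = 202 (0b11001010)
  MOV R1, 144  → R1 = 144 (0b10010000)
  XOR R0, R1  → R0 = 202 XOR 144 = 90 (0b01011010)
  SHL R0, 1  → R0 = 90 << 1 = 180
Final: R0 = 180

180


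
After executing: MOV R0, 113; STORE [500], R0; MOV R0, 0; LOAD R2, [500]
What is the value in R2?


Register and memory trace:
  MOV R0, 113  → R0 = 113
  STORE [500], R0  → mem[500] = 113
  MOV R0, 0  → R0 = 0
  LOAD R2, [500]  → R2 = mem[500] = 113
Final: R2 = 113

113


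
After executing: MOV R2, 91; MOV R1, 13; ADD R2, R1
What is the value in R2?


Register state trace:
  MOV R2, 91  → R2 = 91
  MOV R1, 13  → R1 = 13
  ADD R2, R1  → R2 = 91 + 13 = 104
Final: R2 = 104

104


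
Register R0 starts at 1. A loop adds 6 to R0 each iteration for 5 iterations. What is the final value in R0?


Starting value: R0 = 1
  Iter 1: R0 = 1 + 6 = 7
  Iter 2: R0 = 7 + 6 = 13
  Iter 3: R0 = 13 + 6 = 19
  Iter 4: R0 = 19 + 6 = 25
  Iter 5: R0 = 25 + 6 = 31
Final: R0 = 31

31


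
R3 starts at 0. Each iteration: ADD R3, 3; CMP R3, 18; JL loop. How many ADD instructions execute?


Loop trace (R3 starts at 0, target 18, step 3):
  ADD #1: R3 = 0 + 3 = 3  → 3 < 18, loop
  ADD #2: R3 = 3 + 3 = 6  → 6 < 18, loop
  ADD #3: R3 = 6 + 3 = 9  → 9 < 18, loop
  ADD #4: R3 = 9 + 3 = 12  → 12 < 18, loop
  ADD #5: R3 = 12 + 3 = 15  → 15 < 18, loop
  ADD #6: R3 = 15 + 3 = 18  → 18 >= 18, exit
Total ADD instructions: 6

6


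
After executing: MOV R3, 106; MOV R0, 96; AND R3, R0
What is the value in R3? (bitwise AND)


Register state trace:
  MOV R3, 106  → R3 = 106 (0b01101010)
  MOV R0, 96  → R0 = 96 (0b01100000)
  AND R3, R0  → R3 = 106 AND 96 = 96 (0b01100000)
Final: R3 = 96

96


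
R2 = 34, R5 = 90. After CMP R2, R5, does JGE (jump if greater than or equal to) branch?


Trace:
  R2 = 34, R5 = 90
  CMP R2, R5  → compares 34 vs 90
  JGE checks: is 34 greater than or equal to 90?
  34 < 90, so condition is false
Branch taken: No

No


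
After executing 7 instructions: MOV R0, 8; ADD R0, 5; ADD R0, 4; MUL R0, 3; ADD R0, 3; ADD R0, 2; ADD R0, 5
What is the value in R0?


Register state trace:
  MOV R0, 8  → R0 = 8
  ADD R0, 5  → R0 = 8 + 5 = 13
  ADD R0, 4  → R0 = 13 + 4 = 17
  MUL R0, 3  → R0 = 17 * 3 = 51
  ADD R0, 3  → R0 = 51 + 3 = 54
  ADD R0, 2  → R0 = 54 + 2 = 56
  ADD R0, 5  → R0 = 56 + 5 = 61
Final: R0 = 61

61


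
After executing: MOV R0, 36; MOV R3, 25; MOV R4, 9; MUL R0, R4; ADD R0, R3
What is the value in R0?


Register state trace:
  MOV R0, 36  → R0 = 36
  MOV R3, 25  → R3 = 25
  MOV R4, 9  → R4 = 9
  MUL R0, R4  → R0 = 36 * 9 = 324
  ADD R0, R3  → R0 = 324 + 25 = 349
Final: R0 = 349

349


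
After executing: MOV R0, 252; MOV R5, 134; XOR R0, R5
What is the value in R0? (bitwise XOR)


Register state trace:
  MOV R0, 252  → R0 = 252 (0b11111100)
  MOV R5, 134  → R5 = 134 (0b10000110)
  XOR R0, R5  → R0 = 252 XOR 134 = 122 (0b01111010)
Final: R0 = 122

122


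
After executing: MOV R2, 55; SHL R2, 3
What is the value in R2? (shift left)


Register state trace:
  MOV R2, 55  → R2 = 55
  SHL R2, 3  → R2 = 55 << 3 = 55 * 2^3 = 440
Final: R2 = 440

440


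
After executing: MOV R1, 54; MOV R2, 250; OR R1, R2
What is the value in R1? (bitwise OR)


Register state trace:
  MOV R1, 54  → R1 = 54 (0b00110110)
  MOV R2, 250  → R2 = 250 (0b11111010)
  OR R1, R2   → R1 = 54 OR 250 = 254 (0b11111110)
Final: R1 = 254

254


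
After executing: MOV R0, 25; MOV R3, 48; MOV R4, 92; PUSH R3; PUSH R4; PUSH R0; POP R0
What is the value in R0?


Stack trace (top is rightmost):
  MOV R0, 25  → R0 = 25
  MOV R3, 48  → R3 = 48
  MOV R4, 92  → R4 = 92
  PUSH R3  → stack: [48]
  PUSH R4  → stack: [48, 92]
  PUSH R0  → stack: [48, 92, 25]
  POP R0  → R0 = 25, stack: [48, 92]
Final: R0 = 25

25


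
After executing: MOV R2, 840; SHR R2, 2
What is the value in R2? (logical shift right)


Register state trace:
  MOV R2, 840  → R2 = 840
  SHR R2, 2  → R2 = 840 >> 2 = 840 // 2^2 = 210
Final: R2 = 210

210


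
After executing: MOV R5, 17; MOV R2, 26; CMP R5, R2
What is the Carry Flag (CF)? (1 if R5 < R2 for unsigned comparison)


Register state trace:
  MOV R5, 17  → R5 = 17
  MOV R2, 26  → R2 = 26
  CMP R5, R2  → unsigned 17 - 26: borrow occurs
  17 < 26, so CF = 1
CF = 1

1


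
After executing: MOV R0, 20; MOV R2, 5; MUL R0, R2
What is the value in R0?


Register state trace:
  MOV R0, 20  → R0 = 20
  MOV R2, 5  → R2 = 5
  MUL R0, R2  → R0 = 20 * 5 = 100
Final: R0 = 100

100


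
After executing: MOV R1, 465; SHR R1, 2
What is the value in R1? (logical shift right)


Register state trace:
  MOV R1, 465  → R1 = 465
  SHR R1, 2  → R1 = 465 >> 2 = 465 // 2^2 = 116
Final: R1 = 116

116


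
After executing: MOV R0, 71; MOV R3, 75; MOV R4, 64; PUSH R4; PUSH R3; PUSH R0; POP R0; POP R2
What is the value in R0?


Stack trace (top is rightmost):
  MOV R0, 71  → R0 = 71
  MOV R3, 75  → R3 = 75
  MOV R4, 64  → R4 = 64
  PUSH R4  → stack: [64]
  PUSH R3  → stack: [64, 75]
  PUSH R0  → stack: [64, 75, 71]
  POP R0  → R0 = 71, stack: [64, 75]
  POP R2  → R2 = 75, stack: [64]
Final: R0 = 71

71


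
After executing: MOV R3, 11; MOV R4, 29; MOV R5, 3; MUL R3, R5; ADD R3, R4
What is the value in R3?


Register state trace:
  MOV R3, 11  → R3 = 11
  MOV R4, 29  → R4 = 29
  MOV R5, 3  → R5 = 3
  MUL R3, R5  → R3 = 11 * 3 = 33
  ADD R3, R4  → R3 = 33 + 29 = 62
Final: R3 = 62

62


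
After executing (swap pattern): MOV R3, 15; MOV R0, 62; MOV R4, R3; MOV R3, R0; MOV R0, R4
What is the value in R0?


Register state trace (swap pattern):
  MOV R3, 15  → R3 = 15
  MOV R0, 62  → R0 = 62
  MOV R4, R3  → R4 = 15  (save R3)
  MOV R3, R0  → R3 = 62  (R3 gets R0's value)
  MOV R0, R4  → R0 = 15  (R0 gets saved value)
Final: R0 = 15

15


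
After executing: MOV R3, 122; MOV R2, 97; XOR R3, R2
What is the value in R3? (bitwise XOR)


Register state trace:
  MOV R3, 122  → R3 = 122 (0b01111010)
  MOV R2, 97  → R2 = 97 (0b01100001)
  XOR R3, R2  → R3 = 122 XOR 97 = 27 (0b00011011)
Final: R3 = 27

27


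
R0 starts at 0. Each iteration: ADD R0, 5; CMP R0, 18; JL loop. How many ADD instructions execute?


Loop trace (R0 starts at 0, target 18, step 5):
  ADD #1: R0 = 0 + 5 = 5  → 5 < 18, loop
  ADD #2: R0 = 5 + 5 = 10  → 10 < 18, loop
  ADD #3: R0 = 10 + 5 = 15  → 15 < 18, loop
  ADD #4: R0 = 15 + 5 = 20  → 20 >= 18, exit
Total ADD instructions: 4

4


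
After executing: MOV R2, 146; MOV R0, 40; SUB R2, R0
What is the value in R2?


Register state trace:
  MOV R2, 146  → R2 = 146
  MOV R0, 40  → R0 = 40
  SUB R2, R0  → R2 = 146 - 40 = 106
Final: R2 = 106

106


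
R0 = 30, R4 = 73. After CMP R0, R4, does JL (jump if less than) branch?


Trace:
  R0 = 30, R4 = 73
  CMP R0, R4  → compares 30 vs 73
  JL checks: is 30 less than 73?
  30 < 73, so condition is true
Branch taken: Yes

Yes


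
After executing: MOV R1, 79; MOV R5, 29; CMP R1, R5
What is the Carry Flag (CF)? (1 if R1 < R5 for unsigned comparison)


Register state trace:
  MOV R1, 79  → R1 = 79
  MOV R5, 29  → R5 = 29
  CMP R1, R5  → unsigned 79 - 29: no borrow
  79 >= 29, so CF = 0
CF = 0

0


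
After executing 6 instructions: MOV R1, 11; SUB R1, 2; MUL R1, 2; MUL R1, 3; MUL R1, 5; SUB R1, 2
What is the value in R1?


Register state trace:
  MOV R1, 11  → R1 = 11
  SUB R1, 2  → R1 = 11 - 2 = 9
  MUL R1, 2  → R1 = 9 * 2 = 18
  MUL R1, 3  → R1 = 18 * 3 = 54
  MUL R1, 5  → R1 = 54 * 5 = 270
  SUB R1, 2  → R1 = 270 - 2 = 268
Final: R1 = 268

268


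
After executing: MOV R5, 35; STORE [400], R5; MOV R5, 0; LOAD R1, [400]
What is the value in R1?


Register and memory trace:
  MOV R5, 35  → R5 = 35
  STORE [400], R5  → mem[400] = 35
  MOV R5, 0  → R5 = 0
  LOAD R1, [400]  → R1 = mem[400] = 35
Final: R1 = 35

35


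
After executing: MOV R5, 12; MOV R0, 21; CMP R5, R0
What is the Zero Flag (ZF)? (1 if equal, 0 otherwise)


Register state trace:
  MOV R5, 12  → R5 = 12
  MOV R0, 21  → R0 = 21
  CMP R5, R0  → computes 12 - 21 = -9
  Result is nonzero, so values are not equal
ZF = 0

0


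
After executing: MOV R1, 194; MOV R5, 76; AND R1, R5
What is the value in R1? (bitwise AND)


Register state trace:
  MOV R1, 194  → R1 = 194 (0b11000010)
  MOV R5, 76  → R5 = 76 (0b01001100)
  AND R1, R5  → R1 = 194 AND 76 = 64 (0b01000000)
Final: R1 = 64

64


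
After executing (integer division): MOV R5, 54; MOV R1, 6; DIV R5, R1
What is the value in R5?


Register state trace:
  MOV R5, 54  → R5 = 54
  MOV R1, 6  → R1 = 6
  DIV R5, R1  → R5 = 54 // 6 = 9
Final: R5 = 9

9


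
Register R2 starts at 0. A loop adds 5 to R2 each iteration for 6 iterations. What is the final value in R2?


Starting value: R2 = 0
  Iter 1: R2 = 0 + 5 = 5
  Iter 2: R2 = 5 + 5 = 10
  Iter 3: R2 = 10 + 5 = 15
  Iter 4: R2 = 15 + 5 = 20
  Iter 5: R2 = 20 + 5 = 25
  Iter 6: R2 = 25 + 5 = 30
Final: R2 = 30

30


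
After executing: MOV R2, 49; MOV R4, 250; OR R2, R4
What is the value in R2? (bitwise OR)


Register state trace:
  MOV R2, 49  → R2 = 49 (0b00110001)
  MOV R4, 250  → R4 = 250 (0b11111010)
  OR R2, R4   → R2 = 49 OR 250 = 251 (0b11111011)
Final: R2 = 251

251


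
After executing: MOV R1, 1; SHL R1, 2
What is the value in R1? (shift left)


Register state trace:
  MOV R1, 1  → R1 = 1
  SHL R1, 2  → R1 = 1 << 2 = 1 * 2^2 = 4
Final: R1 = 4

4


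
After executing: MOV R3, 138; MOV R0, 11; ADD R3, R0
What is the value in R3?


Register state trace:
  MOV R3, 138  → R3 = 138
  MOV R0, 11  → R0 = 11
  ADD R3, R0  → R3 = 138 + 11 = 149
Final: R3 = 149

149


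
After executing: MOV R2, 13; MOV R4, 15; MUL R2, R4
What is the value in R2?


Register state trace:
  MOV R2, 13  → R2 = 13
  MOV R4, 15  → R4 = 15
  MUL R2, R4  → R2 = 13 * 15 = 195
Final: R2 = 195

195


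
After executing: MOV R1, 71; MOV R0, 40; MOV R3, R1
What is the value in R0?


Register state trace:
  MOV R1, 71  → R1 = 71
  MOV R0, 40  → R0 = 40
  MOV R3, R1  → R3 = 71
Final: R0 = 40

40


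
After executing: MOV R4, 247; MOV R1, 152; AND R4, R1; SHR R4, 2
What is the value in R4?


Register state trace:
  MOV R4, 247  → R4 = 247 (0b11110111)
  MOV R1, 152  → R1 = 152 (0b10011000)
  AND R4, R1  → R4 = 247 AND 152 = 144 (0b10010000)
  SHR R4, 2  → R4 = 144 >> 2 = 36
Final: R4 = 36

36


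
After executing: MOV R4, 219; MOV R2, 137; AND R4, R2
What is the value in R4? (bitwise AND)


Register state trace:
  MOV R4, 219  → R4 = 219 (0b11011011)
  MOV R2, 137  → R2 = 137 (0b10001001)
  AND R4, R2  → R4 = 219 AND 137 = 137 (0b10001001)
Final: R4 = 137

137


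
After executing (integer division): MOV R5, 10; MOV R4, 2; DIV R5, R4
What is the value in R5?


Register state trace:
  MOV R5, 10  → R5 = 10
  MOV R4, 2  → R4 = 2
  DIV R5, R4  → R5 = 10 // 2 = 5
Final: R5 = 5

5
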